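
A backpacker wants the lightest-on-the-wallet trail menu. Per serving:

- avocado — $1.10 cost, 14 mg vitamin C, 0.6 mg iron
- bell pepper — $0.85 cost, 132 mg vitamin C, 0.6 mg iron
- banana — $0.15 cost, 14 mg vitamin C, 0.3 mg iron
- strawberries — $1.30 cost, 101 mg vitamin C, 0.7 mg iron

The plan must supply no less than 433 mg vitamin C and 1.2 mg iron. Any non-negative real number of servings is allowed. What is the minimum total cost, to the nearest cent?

$2.79

Minimising a linear cost over {vitamin C ≥ 433, iron ≥ 1.2, servings ≥ 0} — the optimum is at a vertex, using one or two foods.
avocado only: max(433/14, 1.2/0.6) = 30.93 servings → $34.02.
bell pepper only: max(433/132, 1.2/0.6) = 3.28 servings → $2.79.
banana only: max(433/14, 1.2/0.3) = 30.93 servings → $4.64.
strawberries only: max(433/101, 1.2/0.7) = 4.287 servings → $5.57.
avocado + bell pepper: the both-tight solution has a negative serving — not a feasible corner.
avocado + banana: the both-tight solution has a negative serving — not a feasible corner.
avocado + strawberries: intersection lies outside the first quadrant.
bell pepper + banana: intersection lies outside the first quadrant.
bell pepper + strawberries: intersection lies outside the first quadrant.
banana + strawberries: intersection lies outside the first quadrant.
Cheapest feasible corner: $2.79.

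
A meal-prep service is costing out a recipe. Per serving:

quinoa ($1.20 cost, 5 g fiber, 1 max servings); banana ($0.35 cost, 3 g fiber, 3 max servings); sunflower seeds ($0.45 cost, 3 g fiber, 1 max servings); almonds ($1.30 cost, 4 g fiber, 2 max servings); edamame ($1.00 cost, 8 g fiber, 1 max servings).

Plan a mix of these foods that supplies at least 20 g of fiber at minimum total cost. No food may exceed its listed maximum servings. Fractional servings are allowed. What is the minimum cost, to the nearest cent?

$2.50

Cost per g of fiber: banana $0.1167, edamame $0.1250, sunflower seeds $0.1500, quinoa $0.2400, almonds $0.3250.
Take 3 servings of banana: +9.0 g fiber for $1.05 (total $1.05, still need 11.0 g).
Take 1 serving of edamame: +8.0 g fiber for $1.00 (total $2.05, still need 3.0 g).
Take 1 serving of sunflower seeds: +3.0 g fiber for $0.45 (total $2.50, still need 0.0 g).
Greedy by cheapest-per-g is optimal for a single linear constraint, so the minimum cost is $2.50.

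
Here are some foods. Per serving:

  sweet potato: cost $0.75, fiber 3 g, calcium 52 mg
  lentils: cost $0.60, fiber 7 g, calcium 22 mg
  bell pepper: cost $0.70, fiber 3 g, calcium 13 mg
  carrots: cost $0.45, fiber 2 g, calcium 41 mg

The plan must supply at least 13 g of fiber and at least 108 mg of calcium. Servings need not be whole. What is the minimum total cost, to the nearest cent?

Two binding constraints pin down two serving amounts, so the optimal mix uses at most two foods. The candidates are each food alone (scaled to the tighter of fiber/calcium) and each pair with both constraints tight.
sweet potato only: max(13/3, 108/52) = 4.333 servings → $3.25.
lentils only: max(13/7, 108/22) = 4.909 servings → $2.95.
bell pepper only: max(13/3, 108/13) = 8.308 servings → $5.82.
carrots only: max(13/2, 108/41) = 6.5 servings → $2.92.
sweet potato + lentils with both tight: 1.577 servings and 1.181 servings → $1.89.
sweet potato + bell pepper with both tight: 1.325 servings and 3.009 servings → $3.10.
sweet potato + carrots: intersection lies outside the first quadrant.
lentils + bell pepper with both targets exact would need a negative amount; discard.
lentils + carrots with both tight: 1.305 servings and 1.934 servings → $1.65.
bell pepper + carrots with both tight: 3.268 servings and 1.598 servings → $3.01.
So the least-cost plan costs $1.65.

$1.65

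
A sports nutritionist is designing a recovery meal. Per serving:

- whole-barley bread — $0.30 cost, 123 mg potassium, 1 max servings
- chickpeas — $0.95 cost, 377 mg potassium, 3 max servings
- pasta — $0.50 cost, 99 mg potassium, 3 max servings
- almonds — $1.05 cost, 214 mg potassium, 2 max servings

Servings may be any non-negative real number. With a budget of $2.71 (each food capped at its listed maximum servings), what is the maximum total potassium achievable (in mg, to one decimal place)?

Potassium per dollar: whole-barley bread 410, chickpeas 396.8, almonds 203.8, pasta 198.
Take 1 serving of whole-barley bread: spends $0.30, +123.0 mg potassium (running total 123.0 mg).
Take 2.537 servings of chickpeas: spends $2.41, +956.4 mg potassium (running total 1079.4 mg).
Greedy by best ratio exhausts the cost allowance optimally: 1079.4 mg.

1079.4 mg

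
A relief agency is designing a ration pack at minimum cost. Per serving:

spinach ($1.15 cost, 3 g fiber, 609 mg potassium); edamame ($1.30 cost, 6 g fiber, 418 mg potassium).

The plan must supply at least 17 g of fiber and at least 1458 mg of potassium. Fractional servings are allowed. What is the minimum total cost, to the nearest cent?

Compare the cost at each extreme point of the feasible region.
spinach only: max(17/3, 1458/609) = 5.667 servings → $6.52.
edamame only: max(17/6, 1458/418) = 3.488 servings → $4.53.
spinach + edamame with both tight: 0.6842 servings and 2.491 servings → $4.03.
Cheapest feasible corner: $4.03.

$4.03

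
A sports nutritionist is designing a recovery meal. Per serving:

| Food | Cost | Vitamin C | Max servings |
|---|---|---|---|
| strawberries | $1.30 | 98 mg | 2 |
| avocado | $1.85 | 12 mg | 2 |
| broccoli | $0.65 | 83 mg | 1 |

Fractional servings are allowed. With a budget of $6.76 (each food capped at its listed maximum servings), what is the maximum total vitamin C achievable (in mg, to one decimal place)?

Vitamin C per dollar: broccoli 127.7, strawberries 75.38, avocado 6.486.
Take 1 serving of broccoli: spends $0.65, +83.0 mg vitamin C (running total 83.0 mg).
Take 2 servings of strawberries: spends $2.60, +196.0 mg vitamin C (running total 279.0 mg).
Take 1.897 servings of avocado: spends $3.51, +22.8 mg vitamin C (running total 301.8 mg).
Filling greedily by vitamin C-per-dollar is optimal for one linear limit, giving 301.8 mg.

301.8 mg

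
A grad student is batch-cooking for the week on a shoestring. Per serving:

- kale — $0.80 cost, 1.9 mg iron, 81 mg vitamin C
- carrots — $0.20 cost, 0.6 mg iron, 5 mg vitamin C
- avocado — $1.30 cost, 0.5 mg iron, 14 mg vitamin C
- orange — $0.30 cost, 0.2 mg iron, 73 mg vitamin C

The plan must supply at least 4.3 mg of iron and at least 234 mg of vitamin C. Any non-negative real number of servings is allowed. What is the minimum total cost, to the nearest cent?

$1.98

Compare the cost at each extreme point of the feasible region.
kale only: max(4.3/1.9, 234/81) = 2.889 servings → $2.31.
carrots only: max(4.3/0.6, 234/5) = 46.8 servings → $9.36.
avocado only: max(4.3/0.5, 234/14) = 16.71 servings → $21.73.
orange only: max(4.3/0.2, 234/73) = 21.5 servings → $6.45.
kale + carrots: the both-tight solution has a negative serving — not a feasible corner.
kale + avocado: intersection lies outside the first quadrant.
kale + orange with both tight: 2.18 servings and 0.7861 servings → $1.98.
carrots + avocado with both targets exact would need a negative amount; discard.
carrots + orange with both tight: 6.241 servings and 2.778 servings → $2.08.
avocado + orange with both tight: 7.926 servings and 1.685 servings → $10.81.
The minimum over all feasible corners is $1.98.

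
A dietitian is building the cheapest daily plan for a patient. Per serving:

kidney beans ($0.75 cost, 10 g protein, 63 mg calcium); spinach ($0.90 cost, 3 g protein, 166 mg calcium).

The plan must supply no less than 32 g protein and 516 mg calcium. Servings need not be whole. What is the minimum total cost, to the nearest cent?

$3.84

An LP optimum is at a vertex; with two nutrient constraints at most two foods are used. Check each candidate.
kidney beans only: max(32/10, 516/63) = 8.19 servings → $6.14.
spinach only: max(32/3, 516/166) = 10.67 servings → $9.60.
kidney beans + spinach with both tight: 2.559 servings and 2.137 servings → $3.84.
So the least-cost plan costs $3.84.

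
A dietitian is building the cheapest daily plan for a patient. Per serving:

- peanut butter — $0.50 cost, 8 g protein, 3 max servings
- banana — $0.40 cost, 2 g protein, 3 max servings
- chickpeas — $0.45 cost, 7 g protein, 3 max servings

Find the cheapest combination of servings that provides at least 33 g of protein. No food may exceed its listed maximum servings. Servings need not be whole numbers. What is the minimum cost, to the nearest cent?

$2.08

Cost per g of protein: peanut butter $0.0625, chickpeas $0.0643, banana $0.2000.
Take 3 servings of peanut butter: +24.0 g protein for $1.50 (total $1.50, still need 9.0 g).
Take 1.286 servings of chickpeas: +9.0 g protein for $0.58 (total $2.08, still need 0.0 g).
Greedy by cheapest-per-g is optimal for a single linear constraint, so the minimum cost is $2.08.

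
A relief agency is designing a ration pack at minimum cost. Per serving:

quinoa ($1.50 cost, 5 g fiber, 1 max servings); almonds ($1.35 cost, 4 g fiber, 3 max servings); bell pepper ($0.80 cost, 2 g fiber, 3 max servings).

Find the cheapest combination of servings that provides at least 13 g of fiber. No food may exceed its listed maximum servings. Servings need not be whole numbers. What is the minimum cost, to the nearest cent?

Cost per g of fiber: quinoa $0.3000, almonds $0.3375, bell pepper $0.4000.
Take 1 serving of quinoa: +5.0 g fiber for $1.50 (total $1.50, still need 8.0 g).
Take 2 servings of almonds: +8.0 g fiber for $2.70 (total $4.20, still need 0.0 g).
Filling from the cheapest source first is optimal under one linear minimum: $4.20.

$4.20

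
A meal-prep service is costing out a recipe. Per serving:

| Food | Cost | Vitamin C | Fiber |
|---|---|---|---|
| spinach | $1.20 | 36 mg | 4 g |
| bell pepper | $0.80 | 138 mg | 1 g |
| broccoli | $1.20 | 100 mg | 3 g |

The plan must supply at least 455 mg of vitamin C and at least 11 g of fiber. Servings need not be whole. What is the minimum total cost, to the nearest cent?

For a min-cost LP with two ≥-constraints, a basic feasible solution has at most two positive variables.
spinach only: max(455/36, 11/4) = 12.64 servings → $15.17.
bell pepper only: max(455/138, 11/1) = 11 servings → $8.80.
broccoli only: max(455/100, 11/3) = 4.55 servings → $5.46.
spinach + bell pepper with both tight: 2.06 servings and 2.76 servings → $4.68.
spinach + broccoli with both targets exact would need a negative amount; discard.
bell pepper + broccoli with both tight: 0.8439 servings and 3.385 servings → $4.74.
Cheapest feasible corner: $4.68.

$4.68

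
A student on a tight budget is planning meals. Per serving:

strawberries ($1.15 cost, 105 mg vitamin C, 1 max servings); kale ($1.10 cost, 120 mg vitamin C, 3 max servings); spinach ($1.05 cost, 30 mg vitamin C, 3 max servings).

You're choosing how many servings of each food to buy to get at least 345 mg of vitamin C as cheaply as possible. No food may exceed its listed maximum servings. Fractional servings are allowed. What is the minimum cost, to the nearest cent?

$3.16

Cost per mg of vitamin C: kale $0.0092, strawberries $0.0110, spinach $0.0350.
Take 2.875 servings of kale: +345.0 mg vitamin C for $3.16 (total $3.16, still need 0.0 mg).
Greedy by cheapest-per-mg is optimal for a single linear constraint, so the minimum cost is $3.16.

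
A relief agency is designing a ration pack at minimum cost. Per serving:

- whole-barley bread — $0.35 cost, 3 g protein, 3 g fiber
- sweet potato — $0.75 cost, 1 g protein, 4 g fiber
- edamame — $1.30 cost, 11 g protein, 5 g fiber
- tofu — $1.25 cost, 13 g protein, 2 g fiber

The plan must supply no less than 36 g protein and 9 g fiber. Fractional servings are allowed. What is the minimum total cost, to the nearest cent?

This is a tiny linear program; its minimum lies at a vertex of the feasible set. List the vertices and price them.
whole-barley bread only: max(36/3, 9/3) = 12 servings → $4.20.
sweet potato only: max(36/1, 9/4) = 36 servings → $27.00.
edamame only: max(36/11, 9/5) = 3.273 servings → $4.25.
tofu only: max(36/13, 9/2) = 4.5 servings → $5.62.
whole-barley bread + sweet potato: the both-tight solution has a negative serving — not a feasible corner.
whole-barley bread + edamame: intersection lies outside the first quadrant.
whole-barley bread + tofu with both tight: 1.364 servings and 2.455 servings → $3.55.
sweet potato + edamame: the both-tight solution has a negative serving — not a feasible corner.
sweet potato + tofu with both tight: 0.9 servings and 2.7 servings → $4.05.
edamame + tofu with both tight: 1.047 servings and 1.884 servings → $3.72.
Cheapest feasible corner: $3.55.

$3.55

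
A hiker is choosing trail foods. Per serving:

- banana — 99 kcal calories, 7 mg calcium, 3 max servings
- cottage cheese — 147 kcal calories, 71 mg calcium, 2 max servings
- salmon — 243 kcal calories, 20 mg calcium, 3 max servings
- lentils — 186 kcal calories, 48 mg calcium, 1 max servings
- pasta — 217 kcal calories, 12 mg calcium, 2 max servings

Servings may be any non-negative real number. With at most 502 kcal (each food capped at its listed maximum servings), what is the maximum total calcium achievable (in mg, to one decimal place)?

Calcium per kcal: cottage cheese 0.483, lentils 0.2581, salmon 0.0823, banana 0.07071, pasta 0.0553.
Take 2 servings of cottage cheese: uses 294 kcal, +142.0 mg calcium (running total 142.0 mg).
Take 1 serving of lentils: uses 186 kcal, +48.0 mg calcium (running total 190.0 mg).
Take 0.09053 servings of salmon: uses 22 kcal, +1.8 mg calcium (running total 191.8 mg).
Greedy by best ratio exhausts the calories allowance optimally: 191.8 mg.

191.8 mg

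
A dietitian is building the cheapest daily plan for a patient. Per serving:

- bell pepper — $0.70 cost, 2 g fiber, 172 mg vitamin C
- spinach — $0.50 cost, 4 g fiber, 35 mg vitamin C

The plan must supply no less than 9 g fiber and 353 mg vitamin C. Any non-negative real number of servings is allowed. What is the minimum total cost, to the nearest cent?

$1.92

For a min-cost LP with two ≥-constraints, a basic feasible solution has at most two positive variables.
bell pepper only: max(9/2, 353/172) = 4.5 servings → $3.15.
spinach only: max(9/4, 353/35) = 10.09 servings → $5.04.
bell pepper + spinach with both tight: 1.775 servings and 1.362 servings → $1.92.
The minimum over all feasible corners is $1.92.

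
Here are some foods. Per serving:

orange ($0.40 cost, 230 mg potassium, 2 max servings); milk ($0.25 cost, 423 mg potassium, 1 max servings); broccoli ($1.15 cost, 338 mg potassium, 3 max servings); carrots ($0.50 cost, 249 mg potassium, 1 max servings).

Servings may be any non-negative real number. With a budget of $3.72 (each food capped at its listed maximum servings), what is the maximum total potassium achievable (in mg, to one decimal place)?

Potassium per dollar: milk 1692, orange 575, carrots 498, broccoli 293.9.
Take 1 serving of milk: spends $0.25, +423.0 mg potassium (running total 423.0 mg).
Take 2 servings of orange: spends $0.80, +460.0 mg potassium (running total 883.0 mg).
Take 1 serving of carrots: spends $0.50, +249.0 mg potassium (running total 1132.0 mg).
Take 1.887 servings of broccoli: spends $2.17, +637.8 mg potassium (running total 1769.8 mg).
Filling greedily by potassium-per-dollar is optimal for one linear limit, giving 1769.8 mg.

1769.8 mg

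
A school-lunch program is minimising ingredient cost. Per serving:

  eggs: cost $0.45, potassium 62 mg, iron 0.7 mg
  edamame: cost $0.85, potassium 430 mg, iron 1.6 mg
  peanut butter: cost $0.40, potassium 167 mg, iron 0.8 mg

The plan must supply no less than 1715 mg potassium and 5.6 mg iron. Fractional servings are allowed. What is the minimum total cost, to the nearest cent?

$3.39

eggs only: max(1715/62, 5.6/0.7) = 27.66 servings → $12.45.
edamame only: max(1715/430, 5.6/1.6) = 3.988 servings → $3.39.
peanut butter only: max(1715/167, 5.6/0.8) = 10.27 servings → $4.11.
eggs + edamame: the both-tight solution has a negative serving — not a feasible corner.
eggs + peanut butter: intersection lies outside the first quadrant.
edamame + peanut butter: intersection lies outside the first quadrant.
So the least-cost plan costs $3.39.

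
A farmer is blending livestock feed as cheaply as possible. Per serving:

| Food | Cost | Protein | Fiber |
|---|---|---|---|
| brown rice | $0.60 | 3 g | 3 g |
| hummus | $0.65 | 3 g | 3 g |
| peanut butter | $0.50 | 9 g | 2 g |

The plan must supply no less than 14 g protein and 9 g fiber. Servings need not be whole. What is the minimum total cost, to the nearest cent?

$1.87

Two binding constraints pin down two serving amounts, so the optimal mix uses at most two foods. The candidates are each food alone (scaled to the tighter of protein/fiber) and each pair with both constraints tight.
brown rice only: max(14/3, 9/3) = 4.667 servings → $2.80.
hummus only: max(14/3, 9/3) = 4.667 servings → $3.03.
peanut butter only: max(14/9, 9/2) = 4.5 servings → $2.25.
brown rice + hummus (both tight): parallel constraints — no distinct corner.
brown rice + peanut butter with both tight: 2.524 servings and 0.7143 servings → $1.87.
hummus + peanut butter with both tight: 2.524 servings and 0.7143 servings → $2.00.
Cheapest feasible corner: $1.87.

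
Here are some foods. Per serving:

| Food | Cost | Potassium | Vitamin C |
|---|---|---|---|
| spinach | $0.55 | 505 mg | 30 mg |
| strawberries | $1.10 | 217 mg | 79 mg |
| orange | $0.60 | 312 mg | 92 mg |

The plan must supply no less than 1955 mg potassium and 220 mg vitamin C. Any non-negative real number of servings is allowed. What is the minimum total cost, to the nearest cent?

spinach only: max(1955/505, 220/30) = 7.333 servings → $4.03.
strawberries only: max(1955/217, 220/79) = 9.009 servings → $9.91.
orange only: max(1955/312, 220/92) = 6.266 servings → $3.76.
spinach + strawberries with both tight: 3.196 servings and 1.571 servings → $3.49.
spinach + orange with both tight: 2.998 servings and 1.414 servings → $2.50.
strawberries + orange: the both-tight solution has a negative serving — not a feasible corner.
Cheapest feasible corner: $2.50.

$2.50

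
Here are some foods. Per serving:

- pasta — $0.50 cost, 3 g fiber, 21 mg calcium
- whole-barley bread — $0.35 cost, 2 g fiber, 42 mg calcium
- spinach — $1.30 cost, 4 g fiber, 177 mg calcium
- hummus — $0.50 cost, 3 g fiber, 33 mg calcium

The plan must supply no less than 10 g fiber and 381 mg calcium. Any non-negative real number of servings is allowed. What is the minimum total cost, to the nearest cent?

$2.85

For a min-cost LP with two ≥-constraints, a basic feasible solution has at most two positive variables.
pasta only: max(10/3, 381/21) = 18.14 servings → $9.07.
whole-barley bread only: max(10/2, 381/42) = 9.071 servings → $3.17.
spinach only: max(10/4, 381/177) = 2.5 servings → $3.25.
hummus only: max(10/3, 381/33) = 11.55 servings → $5.77.
pasta + whole-barley bread: the both-tight solution has a negative serving — not a feasible corner.
pasta + spinach with both tight: 0.5503 servings and 2.087 servings → $2.99.
pasta + hummus: intersection lies outside the first quadrant.
whole-barley bread + spinach with both tight: 1.323 servings and 1.839 servings → $2.85.
whole-barley bread + hummus with both targets exact would need a negative amount; discard.
spinach + hummus with both tight: 2.038 servings and 0.6165 servings → $2.96.
Cheapest feasible corner: $2.85.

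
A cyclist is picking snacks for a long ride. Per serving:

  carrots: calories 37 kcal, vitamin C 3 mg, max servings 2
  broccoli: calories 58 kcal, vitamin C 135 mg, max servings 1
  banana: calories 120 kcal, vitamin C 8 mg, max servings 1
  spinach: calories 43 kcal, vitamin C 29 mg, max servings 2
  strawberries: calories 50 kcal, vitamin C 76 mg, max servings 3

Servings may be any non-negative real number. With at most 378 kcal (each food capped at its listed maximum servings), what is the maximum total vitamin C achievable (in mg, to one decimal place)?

Vitamin C per kcal: broccoli 2.328, strawberries 1.52, spinach 0.6744, carrots 0.08108, banana 0.06667.
Take 1 serving of broccoli: uses 58 kcal, +135.0 mg vitamin C (running total 135.0 mg).
Take 3 servings of strawberries: uses 150 kcal, +228.0 mg vitamin C (running total 363.0 mg).
Take 2 servings of spinach: uses 86 kcal, +58.0 mg vitamin C (running total 421.0 mg).
Take 2 servings of carrots: uses 74 kcal, +6.0 mg vitamin C (running total 427.0 mg).
Take 0.08333 servings of banana: uses 10 kcal, +0.7 mg vitamin C (running total 427.7 mg).
Greedy by best ratio exhausts the calories allowance optimally: 427.7 mg.

427.7 mg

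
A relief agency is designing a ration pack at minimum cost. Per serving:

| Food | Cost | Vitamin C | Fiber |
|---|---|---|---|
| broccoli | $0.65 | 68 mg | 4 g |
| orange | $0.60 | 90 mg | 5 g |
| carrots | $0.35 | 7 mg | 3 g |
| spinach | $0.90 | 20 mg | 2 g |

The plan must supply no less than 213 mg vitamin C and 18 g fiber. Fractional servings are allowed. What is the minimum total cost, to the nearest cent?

$2.14

broccoli only: max(213/68, 18/4) = 4.5 servings → $2.92.
orange only: max(213/90, 18/5) = 3.6 servings → $2.16.
carrots only: max(213/7, 18/3) = 30.43 servings → $10.65.
spinach only: max(213/20, 18/2) = 10.65 servings → $9.59.
broccoli + orange with both targets exact would need a negative amount; discard.
broccoli + carrots with both tight: 2.915 servings and 2.114 servings → $2.63.
broccoli + spinach with both tight: 1.179 servings and 6.643 servings → $6.74.
orange + carrots with both tight: 2.183 servings and 2.362 servings → $2.14.
orange + spinach with both tight: 0.825 servings and 6.938 servings → $6.74.
carrots + spinach: intersection lies outside the first quadrant.
The minimum over all feasible corners is $2.14.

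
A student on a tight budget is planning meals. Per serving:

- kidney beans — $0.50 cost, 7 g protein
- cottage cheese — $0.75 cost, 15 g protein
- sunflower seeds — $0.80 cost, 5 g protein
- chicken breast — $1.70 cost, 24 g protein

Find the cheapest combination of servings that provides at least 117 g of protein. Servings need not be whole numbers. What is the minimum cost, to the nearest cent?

$5.85

Cost per g of protein: cottage cheese $0.0500, chicken breast $0.0708, kidney beans $0.0714, sunflower seeds $0.1600.
With no serving limits, use only cottage cheese: 117 g / 15 g = 7.8 servings × $0.75 = $5.85.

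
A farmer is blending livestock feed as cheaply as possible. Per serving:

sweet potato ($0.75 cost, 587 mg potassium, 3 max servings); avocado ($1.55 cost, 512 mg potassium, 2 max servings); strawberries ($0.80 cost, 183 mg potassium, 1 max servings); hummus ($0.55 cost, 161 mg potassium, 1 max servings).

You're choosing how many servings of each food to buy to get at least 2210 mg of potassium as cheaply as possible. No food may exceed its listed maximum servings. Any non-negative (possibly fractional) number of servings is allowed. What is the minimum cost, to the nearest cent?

Cost per mg of potassium: sweet potato $0.0013, avocado $0.0030, hummus $0.0034, strawberries $0.0044.
Take 3 servings of sweet potato: +1761.0 mg potassium for $2.25 (total $2.25, still need 449.0 mg).
Take 0.877 servings of avocado: +449.0 mg potassium for $1.36 (total $3.61, still need 0.0 mg).
Filling from the cheapest source first is optimal under one linear minimum: $3.61.

$3.61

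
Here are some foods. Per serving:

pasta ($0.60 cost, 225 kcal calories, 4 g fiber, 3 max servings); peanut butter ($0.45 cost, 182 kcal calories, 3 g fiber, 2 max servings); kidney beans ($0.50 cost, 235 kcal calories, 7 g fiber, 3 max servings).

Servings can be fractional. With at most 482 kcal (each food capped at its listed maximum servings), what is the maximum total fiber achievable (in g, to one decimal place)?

Fiber per kcal: kidney beans 0.02979, pasta 0.01778, peanut butter 0.01648.
Take 2.051 servings of kidney beans: uses 482 kcal, +14.4 g fiber (running total 14.4 g).
Filling greedily by fiber-per-kcal is optimal for one linear limit, giving 14.4 g.

14.4 g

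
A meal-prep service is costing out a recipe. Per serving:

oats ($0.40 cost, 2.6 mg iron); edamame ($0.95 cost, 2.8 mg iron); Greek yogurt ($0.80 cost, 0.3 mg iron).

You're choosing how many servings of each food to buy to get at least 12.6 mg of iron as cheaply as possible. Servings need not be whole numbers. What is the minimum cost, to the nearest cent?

$1.94

Cost per mg of iron: oats $0.1538, edamame $0.3393, Greek yogurt $2.6667.
With no serving limits, use only oats: 12.6 mg / 2.6 mg = 4.846 servings × $0.40 = $1.94.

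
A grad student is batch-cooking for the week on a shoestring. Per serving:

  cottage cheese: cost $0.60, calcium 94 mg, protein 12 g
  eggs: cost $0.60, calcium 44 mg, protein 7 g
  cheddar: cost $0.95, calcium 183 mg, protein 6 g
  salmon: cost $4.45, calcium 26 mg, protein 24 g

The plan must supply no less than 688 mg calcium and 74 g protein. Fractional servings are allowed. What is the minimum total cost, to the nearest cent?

$4.22

Minimising a linear cost over {calcium ≥ 688, protein ≥ 74, servings ≥ 0} — the optimum is at a vertex, using one or two foods.
cottage cheese only: max(688/94, 74/12) = 7.319 servings → $4.39.
eggs only: max(688/44, 74/7) = 15.64 servings → $9.38.
cheddar only: max(688/183, 74/6) = 12.33 servings → $11.72.
salmon only: max(688/26, 74/24) = 26.46 servings → $117.75.
cottage cheese + eggs with both targets exact would need a negative amount; discard.
cottage cheese + cheddar with both tight: 5.768 servings and 0.7966 servings → $4.22.
cottage cheese + salmon: intersection lies outside the first quadrant.
eggs + cheddar with both tight: 9.257 servings and 1.534 servings → $7.01.
eggs + salmon: intersection lies outside the first quadrant.
cheddar + salmon with both tight: 3.444 servings and 2.222 servings → $13.16.
So the least-cost plan costs $4.22.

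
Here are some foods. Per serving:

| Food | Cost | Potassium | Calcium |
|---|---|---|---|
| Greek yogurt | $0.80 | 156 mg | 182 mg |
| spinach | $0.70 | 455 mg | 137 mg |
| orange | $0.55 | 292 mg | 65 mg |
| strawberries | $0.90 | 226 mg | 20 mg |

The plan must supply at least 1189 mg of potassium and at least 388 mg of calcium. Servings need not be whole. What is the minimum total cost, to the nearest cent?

Minimising a linear cost over {potassium ≥ 1189, calcium ≥ 388, servings ≥ 0} — the optimum is at a vertex, using one or two foods.
Greek yogurt only: max(1189/156, 388/182) = 7.622 servings → $6.10.
spinach only: max(1189/455, 388/137) = 2.832 servings → $1.98.
orange only: max(1189/292, 388/65) = 5.969 servings → $3.28.
strawberries only: max(1189/226, 388/20) = 19.4 servings → $17.46.
Greek yogurt + spinach with both tight: 0.2221 servings and 2.537 servings → $1.95.
Greek yogurt + orange with both tight: 0.8374 servings and 3.625 servings → $2.66.
Greek yogurt + strawberries with both tight: 1.681 servings and 4.101 servings → $5.04.
spinach + orange: the both-tight solution has a negative serving — not a feasible corner.
spinach + strawberries: intersection lies outside the first quadrant.
orange + strawberries: intersection lies outside the first quadrant.
So the least-cost plan costs $1.95.

$1.95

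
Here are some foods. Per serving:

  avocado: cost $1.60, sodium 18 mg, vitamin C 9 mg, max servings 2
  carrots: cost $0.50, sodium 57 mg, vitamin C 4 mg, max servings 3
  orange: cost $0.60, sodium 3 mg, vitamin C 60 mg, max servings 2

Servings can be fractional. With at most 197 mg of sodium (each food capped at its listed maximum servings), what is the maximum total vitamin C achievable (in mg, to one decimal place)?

148.9 mg

Vitamin C per mg sodium: orange 20, avocado 0.5, carrots 0.07018.
Take 2 servings of orange: uses 6 mg sodium, +120.0 mg vitamin C (running total 120.0 mg).
Take 2 servings of avocado: uses 36 mg sodium, +18.0 mg vitamin C (running total 138.0 mg).
Take 2.719 servings of carrots: uses 155 mg sodium, +10.9 mg vitamin C (running total 148.9 mg).
Greedy by best ratio exhausts the sodium allowance optimally: 148.9 mg.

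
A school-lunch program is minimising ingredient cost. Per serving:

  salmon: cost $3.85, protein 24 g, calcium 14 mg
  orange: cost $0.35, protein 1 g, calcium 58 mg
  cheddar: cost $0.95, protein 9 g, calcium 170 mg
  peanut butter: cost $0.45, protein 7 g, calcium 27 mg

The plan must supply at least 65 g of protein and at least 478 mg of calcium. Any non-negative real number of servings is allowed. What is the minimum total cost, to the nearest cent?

$4.80

With two linear requirements the optimum uses one or two foods; enumerate the corners.
salmon only: max(65/24, 478/14) = 34.14 servings → $131.45.
orange only: max(65/1, 478/58) = 65 servings → $22.75.
cheddar only: max(65/9, 478/170) = 7.222 servings → $6.86.
peanut butter only: max(65/7, 478/27) = 17.7 servings → $7.97.
salmon + orange with both tight: 2.389 servings and 7.665 servings → $11.88.
salmon + cheddar with both tight: 1.707 servings and 2.671 servings → $9.11.
salmon + peanut butter with both targets exact would need a negative amount; discard.
orange + cheddar: intersection lies outside the first quadrant.
orange + peanut butter with both tight: 4.198 servings and 8.686 servings → $5.38.
cheddar + peanut butter with both tight: 1.68 servings and 7.126 servings → $4.80.
So the least-cost plan costs $4.80.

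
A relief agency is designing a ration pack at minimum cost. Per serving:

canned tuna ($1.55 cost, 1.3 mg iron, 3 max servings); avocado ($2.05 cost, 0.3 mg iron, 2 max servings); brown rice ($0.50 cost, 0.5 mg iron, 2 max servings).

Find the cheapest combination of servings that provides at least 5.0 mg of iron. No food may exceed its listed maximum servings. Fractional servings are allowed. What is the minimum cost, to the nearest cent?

Cost per mg of iron: brown rice $1.0000, canned tuna $1.1923, avocado $6.8333.
Take 2 servings of brown rice: +1.0 mg iron for $1.00 (total $1.00, still need 4.0 mg).
Take 3 servings of canned tuna: +3.9 mg iron for $4.65 (total $5.65, still need 0.1 mg).
Take 0.3333 servings of avocado: +0.1 mg iron for $0.68 (total $6.33, still need 0.0 mg).
Greedy by cheapest-per-mg is optimal for a single linear constraint, so the minimum cost is $6.33.

$6.33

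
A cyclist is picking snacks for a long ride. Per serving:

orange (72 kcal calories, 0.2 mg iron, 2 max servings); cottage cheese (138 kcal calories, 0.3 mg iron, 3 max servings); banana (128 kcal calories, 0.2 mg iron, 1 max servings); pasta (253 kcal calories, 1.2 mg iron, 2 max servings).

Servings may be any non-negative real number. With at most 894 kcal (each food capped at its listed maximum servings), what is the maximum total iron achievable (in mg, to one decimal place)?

Iron per kcal: pasta 0.004743, orange 0.002778, cottage cheese 0.002174, banana 0.001563.
Take 2 servings of pasta: uses 506 kcal, +2.4 mg iron (running total 2.4 mg).
Take 2 servings of orange: uses 144 kcal, +0.4 mg iron (running total 2.8 mg).
Take 1.768 servings of cottage cheese: uses 244 kcal, +0.5 mg iron (running total 3.3 mg).
Greedy by best ratio exhausts the calories allowance optimally: 3.3 mg.

3.3 mg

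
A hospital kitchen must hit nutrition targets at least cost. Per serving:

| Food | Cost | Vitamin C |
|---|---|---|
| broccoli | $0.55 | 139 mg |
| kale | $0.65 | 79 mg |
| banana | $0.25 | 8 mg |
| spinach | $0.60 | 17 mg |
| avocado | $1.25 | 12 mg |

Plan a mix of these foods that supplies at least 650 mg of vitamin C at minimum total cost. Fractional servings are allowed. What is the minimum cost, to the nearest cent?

Cost per mg of vitamin C: broccoli $0.0040, kale $0.0082, banana $0.0312, spinach $0.0353, avocado $0.1042.
With no serving limits, use only broccoli: 650 mg / 139 mg = 4.676 servings × $0.55 = $2.57.

$2.57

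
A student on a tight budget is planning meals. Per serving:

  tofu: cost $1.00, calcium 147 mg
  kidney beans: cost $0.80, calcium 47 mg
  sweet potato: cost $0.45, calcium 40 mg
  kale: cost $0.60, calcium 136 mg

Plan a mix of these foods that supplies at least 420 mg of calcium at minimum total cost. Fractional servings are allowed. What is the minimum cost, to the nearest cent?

$1.85

Cost per mg of calcium: kale $0.0044, tofu $0.0068, sweet potato $0.0112, kidney beans $0.0170.
With no serving limits, use only kale: 420 mg / 136 mg = 3.088 servings × $0.60 = $1.85.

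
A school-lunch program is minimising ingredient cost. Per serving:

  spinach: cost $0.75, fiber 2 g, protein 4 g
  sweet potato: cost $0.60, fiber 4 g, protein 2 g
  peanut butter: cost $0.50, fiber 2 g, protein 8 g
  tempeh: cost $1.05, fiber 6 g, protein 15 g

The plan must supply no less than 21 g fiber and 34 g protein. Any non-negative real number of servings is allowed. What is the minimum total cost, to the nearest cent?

Two binding constraints pin down two serving amounts, so the optimal mix uses at most two foods. The candidates are each food alone (scaled to the tighter of fiber/protein) and each pair with both constraints tight.
spinach only: max(21/2, 34/4) = 10.5 servings → $7.88.
sweet potato only: max(21/4, 34/2) = 17 servings → $10.20.
peanut butter only: max(21/2, 34/8) = 10.5 servings → $5.25.
tempeh only: max(21/6, 34/15) = 3.5 servings → $3.67.
spinach + sweet potato with both tight: 7.833 servings and 1.333 servings → $6.67.
spinach + peanut butter: intersection lies outside the first quadrant.
spinach + tempeh with both targets exact would need a negative amount; discard.
sweet potato + peanut butter with both tight: 3.571 servings and 3.357 servings → $3.82.
sweet potato + tempeh with both tight: 2.312 servings and 1.958 servings → $3.44.
peanut butter + tempeh: intersection lies outside the first quadrant.
The minimum over all feasible corners is $3.44.

$3.44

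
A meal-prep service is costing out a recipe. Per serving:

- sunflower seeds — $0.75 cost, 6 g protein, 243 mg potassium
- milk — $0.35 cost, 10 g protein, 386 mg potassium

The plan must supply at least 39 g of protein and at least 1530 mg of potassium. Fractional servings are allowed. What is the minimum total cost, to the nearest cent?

sunflower seeds only: max(39/6, 1530/243) = 6.5 servings → $4.88.
milk only: max(39/10, 1530/386) = 3.964 servings → $1.39.
sunflower seeds + milk with both tight: 2.158 servings and 2.605 servings → $2.53.
So the least-cost plan costs $1.39.

$1.39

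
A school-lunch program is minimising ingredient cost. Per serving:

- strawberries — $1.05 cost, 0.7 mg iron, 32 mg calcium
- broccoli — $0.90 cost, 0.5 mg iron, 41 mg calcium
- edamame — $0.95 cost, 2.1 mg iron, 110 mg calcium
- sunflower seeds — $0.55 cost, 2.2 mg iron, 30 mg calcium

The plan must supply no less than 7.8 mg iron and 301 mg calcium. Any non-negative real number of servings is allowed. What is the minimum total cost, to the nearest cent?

This is a tiny linear program; its minimum lies at a vertex of the feasible set. List the vertices and price them.
strawberries only: max(7.8/0.7, 301/32) = 11.14 servings → $11.70.
broccoli only: max(7.8/0.5, 301/41) = 15.6 servings → $14.04.
edamame only: max(7.8/2.1, 301/110) = 3.714 servings → $3.53.
sunflower seeds only: max(7.8/2.2, 301/30) = 10.03 servings → $5.52.
strawberries + broccoli: the both-tight solution has a negative serving — not a feasible corner.
strawberries + edamame: the both-tight solution has a negative serving — not a feasible corner.
strawberries + sunflower seeds with both tight: 8.668 servings and 0.7874 servings → $9.53.
broccoli + edamame: intersection lies outside the first quadrant.
broccoli + sunflower seeds with both tight: 5.694 servings and 2.251 servings → $6.36.
edamame + sunflower seeds with both tight: 2.392 servings and 1.262 servings → $2.97.
So the least-cost plan costs $2.97.

$2.97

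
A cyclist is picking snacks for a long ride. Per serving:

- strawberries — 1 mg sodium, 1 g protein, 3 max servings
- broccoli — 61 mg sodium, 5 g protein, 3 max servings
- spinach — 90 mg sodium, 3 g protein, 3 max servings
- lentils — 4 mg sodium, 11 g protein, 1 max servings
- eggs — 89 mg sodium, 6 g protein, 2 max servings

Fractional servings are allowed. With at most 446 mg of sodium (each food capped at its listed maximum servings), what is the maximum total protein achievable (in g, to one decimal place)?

Protein per mg sodium: lentils 2.75, strawberries 1, broccoli 0.08197, eggs 0.06742, spinach 0.03333.
Take 1 serving of lentils: uses 4 mg sodium, +11.0 g protein (running total 11.0 g).
Take 3 servings of strawberries: uses 3 mg sodium, +3.0 g protein (running total 14.0 g).
Take 3 servings of broccoli: uses 183 mg sodium, +15.0 g protein (running total 29.0 g).
Take 2 servings of eggs: uses 178 mg sodium, +12.0 g protein (running total 41.0 g).
Take 0.8667 servings of spinach: uses 78 mg sodium, +2.6 g protein (running total 43.6 g).
Filling greedily by protein-per-mg sodium is optimal for one linear limit, giving 43.6 g.

43.6 g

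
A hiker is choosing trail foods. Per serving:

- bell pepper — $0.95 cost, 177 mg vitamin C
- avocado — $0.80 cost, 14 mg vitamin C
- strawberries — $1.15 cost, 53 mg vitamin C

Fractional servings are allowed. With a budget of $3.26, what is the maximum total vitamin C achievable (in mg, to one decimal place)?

Vitamin C per dollar: bell pepper 186.3, strawberries 46.09, avocado 17.5.
With no serving limits, spend the whole cost allowance on bell pepper: $3.26 / $0.95 × 177 mg = 607.4 mg.

607.4 mg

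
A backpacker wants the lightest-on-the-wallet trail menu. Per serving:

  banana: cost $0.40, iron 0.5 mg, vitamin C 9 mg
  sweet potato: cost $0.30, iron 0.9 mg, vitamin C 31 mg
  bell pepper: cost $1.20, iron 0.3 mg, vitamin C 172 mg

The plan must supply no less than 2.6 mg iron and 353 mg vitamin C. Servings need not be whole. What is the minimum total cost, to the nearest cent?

$2.66

At the optimum either one food covers both requirements or two foods hit both targets exactly; no other combination can be cheaper.
banana only: max(2.6/0.5, 353/9) = 39.22 servings → $15.69.
sweet potato only: max(2.6/0.9, 353/31) = 11.39 servings → $3.42.
bell pepper only: max(2.6/0.3, 353/172) = 8.667 servings → $10.40.
banana + sweet potato: intersection lies outside the first quadrant.
banana + bell pepper with both tight: 4.097 servings and 1.838 servings → $3.84.
sweet potato + bell pepper with both tight: 2.346 servings and 1.63 servings → $2.66.
The minimum over all feasible corners is $2.66.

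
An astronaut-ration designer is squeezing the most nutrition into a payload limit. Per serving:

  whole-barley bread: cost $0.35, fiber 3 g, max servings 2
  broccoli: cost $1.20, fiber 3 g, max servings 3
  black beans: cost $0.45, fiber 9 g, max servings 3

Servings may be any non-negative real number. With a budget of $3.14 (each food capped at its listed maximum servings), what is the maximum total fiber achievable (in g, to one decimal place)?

Fiber per dollar: black beans 20, whole-barley bread 8.571, broccoli 2.5.
Take 3 servings of black beans: spends $1.35, +27.0 g fiber (running total 27.0 g).
Take 2 servings of whole-barley bread: spends $0.70, +6.0 g fiber (running total 33.0 g).
Take 0.9083 servings of broccoli: spends $1.09, +2.7 g fiber (running total 35.7 g).
Greedy by best ratio exhausts the cost allowance optimally: 35.7 g.

35.7 g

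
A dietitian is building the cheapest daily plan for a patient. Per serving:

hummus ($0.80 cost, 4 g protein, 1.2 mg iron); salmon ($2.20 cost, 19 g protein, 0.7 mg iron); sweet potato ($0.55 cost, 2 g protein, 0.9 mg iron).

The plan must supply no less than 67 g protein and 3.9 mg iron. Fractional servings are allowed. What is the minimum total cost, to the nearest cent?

With two linear requirements the optimum uses one or two foods; enumerate the corners.
hummus only: max(67/4, 3.9/1.2) = 16.75 servings → $13.40.
salmon only: max(67/19, 3.9/0.7) = 5.571 servings → $12.26.
sweet potato only: max(67/2, 3.9/0.9) = 33.5 servings → $18.43.
hummus + salmon with both tight: 1.36 servings and 3.24 servings → $8.22.
hummus + sweet potato with both targets exact would need a negative amount; discard.
salmon + sweet potato with both tight: 3.344 servings and 1.732 servings → $8.31.
So the least-cost plan costs $8.22.

$8.22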